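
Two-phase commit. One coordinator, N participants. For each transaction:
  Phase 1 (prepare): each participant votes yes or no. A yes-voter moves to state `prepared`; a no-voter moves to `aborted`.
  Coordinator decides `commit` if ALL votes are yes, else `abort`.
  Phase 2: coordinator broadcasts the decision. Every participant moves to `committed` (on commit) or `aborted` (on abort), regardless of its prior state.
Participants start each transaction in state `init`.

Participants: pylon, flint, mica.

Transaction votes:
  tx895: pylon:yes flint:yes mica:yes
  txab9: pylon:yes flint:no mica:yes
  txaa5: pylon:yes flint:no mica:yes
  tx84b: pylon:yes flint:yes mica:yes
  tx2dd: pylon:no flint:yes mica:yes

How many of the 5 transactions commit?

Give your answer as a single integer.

Answer: 2

Derivation:
tx895: all yes -> commit (commits=1)
txab9: no from flint -> abort (commits=1)
txaa5: no from flint -> abort (commits=1)
tx84b: all yes -> commit (commits=2)
tx2dd: no from pylon -> abort (commits=2)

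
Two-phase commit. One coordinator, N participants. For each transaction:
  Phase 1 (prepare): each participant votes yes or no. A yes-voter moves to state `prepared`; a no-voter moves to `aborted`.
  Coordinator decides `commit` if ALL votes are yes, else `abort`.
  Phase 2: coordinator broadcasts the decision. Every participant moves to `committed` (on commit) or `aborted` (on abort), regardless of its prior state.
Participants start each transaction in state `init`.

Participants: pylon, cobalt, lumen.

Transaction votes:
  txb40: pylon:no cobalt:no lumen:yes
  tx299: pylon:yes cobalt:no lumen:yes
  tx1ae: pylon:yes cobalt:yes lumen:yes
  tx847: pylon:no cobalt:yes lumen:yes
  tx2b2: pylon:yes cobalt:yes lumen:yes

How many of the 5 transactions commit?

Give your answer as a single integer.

Answer: 2

Derivation:
txb40: no from pylon, cobalt -> abort (commits=0)
tx299: no from cobalt -> abort (commits=0)
tx1ae: all yes -> commit (commits=1)
tx847: no from pylon -> abort (commits=1)
tx2b2: all yes -> commit (commits=2)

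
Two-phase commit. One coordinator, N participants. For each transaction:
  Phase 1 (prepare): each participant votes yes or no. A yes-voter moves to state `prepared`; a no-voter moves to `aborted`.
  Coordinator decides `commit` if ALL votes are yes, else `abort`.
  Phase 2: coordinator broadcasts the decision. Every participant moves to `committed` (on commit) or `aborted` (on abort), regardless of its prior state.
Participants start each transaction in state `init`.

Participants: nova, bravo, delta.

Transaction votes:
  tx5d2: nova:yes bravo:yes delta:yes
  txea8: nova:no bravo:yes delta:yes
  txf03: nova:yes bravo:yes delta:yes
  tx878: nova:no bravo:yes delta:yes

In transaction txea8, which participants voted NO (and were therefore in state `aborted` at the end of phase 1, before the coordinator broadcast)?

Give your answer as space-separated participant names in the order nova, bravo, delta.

Answer: nova

Derivation:
Txn txea8 phase 1: nova no -> aborted; bravo yes -> prepared; delta yes -> prepared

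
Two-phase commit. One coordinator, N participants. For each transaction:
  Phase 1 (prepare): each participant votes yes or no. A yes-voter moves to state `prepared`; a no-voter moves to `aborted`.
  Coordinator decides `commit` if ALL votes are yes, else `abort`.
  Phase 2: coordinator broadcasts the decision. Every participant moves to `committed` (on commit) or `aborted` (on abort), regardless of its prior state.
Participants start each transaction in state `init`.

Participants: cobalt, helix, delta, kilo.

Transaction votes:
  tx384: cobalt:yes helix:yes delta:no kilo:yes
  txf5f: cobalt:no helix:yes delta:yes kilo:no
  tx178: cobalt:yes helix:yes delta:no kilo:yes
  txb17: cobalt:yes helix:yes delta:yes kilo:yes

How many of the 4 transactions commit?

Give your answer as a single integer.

tx384: no from delta -> abort (commits=0)
txf5f: no from cobalt, kilo -> abort (commits=0)
tx178: no from delta -> abort (commits=0)
txb17: all yes -> commit (commits=1)

Answer: 1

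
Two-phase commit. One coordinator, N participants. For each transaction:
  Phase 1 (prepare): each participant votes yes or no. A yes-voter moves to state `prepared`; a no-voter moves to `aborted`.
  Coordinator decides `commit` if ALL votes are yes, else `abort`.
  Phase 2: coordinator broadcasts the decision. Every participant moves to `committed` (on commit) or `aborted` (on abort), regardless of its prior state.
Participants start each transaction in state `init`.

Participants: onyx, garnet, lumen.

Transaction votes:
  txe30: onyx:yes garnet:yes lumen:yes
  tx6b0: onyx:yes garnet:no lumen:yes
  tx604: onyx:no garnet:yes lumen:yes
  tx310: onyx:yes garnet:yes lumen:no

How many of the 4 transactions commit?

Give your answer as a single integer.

txe30: all yes -> commit (commits=1)
tx6b0: no from garnet -> abort (commits=1)
tx604: no from onyx -> abort (commits=1)
tx310: no from lumen -> abort (commits=1)

Answer: 1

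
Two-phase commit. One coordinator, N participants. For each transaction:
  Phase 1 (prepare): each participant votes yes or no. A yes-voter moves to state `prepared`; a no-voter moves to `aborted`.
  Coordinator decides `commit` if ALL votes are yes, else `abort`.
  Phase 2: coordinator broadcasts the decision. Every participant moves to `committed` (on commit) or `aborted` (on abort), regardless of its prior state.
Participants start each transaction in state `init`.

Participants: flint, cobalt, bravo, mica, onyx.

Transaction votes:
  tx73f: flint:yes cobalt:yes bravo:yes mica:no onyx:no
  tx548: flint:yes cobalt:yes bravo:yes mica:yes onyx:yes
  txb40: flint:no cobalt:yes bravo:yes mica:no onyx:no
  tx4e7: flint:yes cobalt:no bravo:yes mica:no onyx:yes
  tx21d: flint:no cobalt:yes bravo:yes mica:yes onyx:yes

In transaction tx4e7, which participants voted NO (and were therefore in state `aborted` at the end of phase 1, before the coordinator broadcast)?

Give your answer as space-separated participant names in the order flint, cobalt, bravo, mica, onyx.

Txn tx4e7 phase 1: flint yes -> prepared; cobalt no -> aborted; bravo yes -> prepared; mica no -> aborted; onyx yes -> prepared

Answer: cobalt mica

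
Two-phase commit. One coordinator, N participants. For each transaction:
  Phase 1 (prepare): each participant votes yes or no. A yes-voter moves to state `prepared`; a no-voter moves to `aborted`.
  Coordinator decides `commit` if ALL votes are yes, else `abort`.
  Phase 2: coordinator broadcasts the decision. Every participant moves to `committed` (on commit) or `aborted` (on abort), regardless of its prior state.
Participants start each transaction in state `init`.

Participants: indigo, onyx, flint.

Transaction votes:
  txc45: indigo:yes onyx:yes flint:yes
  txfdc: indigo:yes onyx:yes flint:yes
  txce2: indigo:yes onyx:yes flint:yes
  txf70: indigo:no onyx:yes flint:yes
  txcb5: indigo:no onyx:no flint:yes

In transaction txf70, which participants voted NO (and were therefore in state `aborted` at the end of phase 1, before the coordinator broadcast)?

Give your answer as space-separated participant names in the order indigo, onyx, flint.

Txn txf70 phase 1: indigo no -> aborted; onyx yes -> prepared; flint yes -> prepared

Answer: indigo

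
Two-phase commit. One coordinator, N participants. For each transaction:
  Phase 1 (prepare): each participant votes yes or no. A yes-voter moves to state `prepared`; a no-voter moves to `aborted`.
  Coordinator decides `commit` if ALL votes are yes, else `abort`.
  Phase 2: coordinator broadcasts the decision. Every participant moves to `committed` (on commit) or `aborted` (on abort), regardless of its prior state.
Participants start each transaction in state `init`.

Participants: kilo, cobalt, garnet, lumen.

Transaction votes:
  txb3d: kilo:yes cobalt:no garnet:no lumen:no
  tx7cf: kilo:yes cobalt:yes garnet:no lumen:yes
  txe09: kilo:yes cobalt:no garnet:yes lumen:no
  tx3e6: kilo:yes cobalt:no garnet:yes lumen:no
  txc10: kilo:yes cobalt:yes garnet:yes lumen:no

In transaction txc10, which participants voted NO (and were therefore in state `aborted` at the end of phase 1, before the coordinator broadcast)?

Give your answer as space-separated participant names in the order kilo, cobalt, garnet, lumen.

Answer: lumen

Derivation:
Txn txc10 phase 1: kilo yes -> prepared; cobalt yes -> prepared; garnet yes -> prepared; lumen no -> aborted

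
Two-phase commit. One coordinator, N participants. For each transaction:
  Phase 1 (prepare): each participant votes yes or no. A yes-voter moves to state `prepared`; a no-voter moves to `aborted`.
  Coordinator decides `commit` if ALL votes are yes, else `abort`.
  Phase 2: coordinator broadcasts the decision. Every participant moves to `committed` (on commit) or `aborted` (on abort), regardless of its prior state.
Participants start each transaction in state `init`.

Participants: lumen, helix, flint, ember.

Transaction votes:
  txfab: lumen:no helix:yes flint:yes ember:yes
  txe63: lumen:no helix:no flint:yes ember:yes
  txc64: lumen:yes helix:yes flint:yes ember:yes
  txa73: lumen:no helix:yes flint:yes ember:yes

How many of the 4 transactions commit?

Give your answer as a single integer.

txfab: no from lumen -> abort (commits=0)
txe63: no from lumen, helix -> abort (commits=0)
txc64: all yes -> commit (commits=1)
txa73: no from lumen -> abort (commits=1)

Answer: 1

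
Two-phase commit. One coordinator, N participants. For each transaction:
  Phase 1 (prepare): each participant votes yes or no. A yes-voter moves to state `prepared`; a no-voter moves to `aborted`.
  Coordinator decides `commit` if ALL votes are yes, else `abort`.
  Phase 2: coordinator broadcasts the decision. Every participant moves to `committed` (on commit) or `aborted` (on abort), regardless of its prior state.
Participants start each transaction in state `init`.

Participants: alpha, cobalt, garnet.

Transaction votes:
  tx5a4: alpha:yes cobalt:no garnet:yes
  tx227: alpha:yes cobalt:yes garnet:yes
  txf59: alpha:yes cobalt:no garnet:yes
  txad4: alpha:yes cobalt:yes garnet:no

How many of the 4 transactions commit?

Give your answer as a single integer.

Answer: 1

Derivation:
tx5a4: no from cobalt -> abort (commits=0)
tx227: all yes -> commit (commits=1)
txf59: no from cobalt -> abort (commits=1)
txad4: no from garnet -> abort (commits=1)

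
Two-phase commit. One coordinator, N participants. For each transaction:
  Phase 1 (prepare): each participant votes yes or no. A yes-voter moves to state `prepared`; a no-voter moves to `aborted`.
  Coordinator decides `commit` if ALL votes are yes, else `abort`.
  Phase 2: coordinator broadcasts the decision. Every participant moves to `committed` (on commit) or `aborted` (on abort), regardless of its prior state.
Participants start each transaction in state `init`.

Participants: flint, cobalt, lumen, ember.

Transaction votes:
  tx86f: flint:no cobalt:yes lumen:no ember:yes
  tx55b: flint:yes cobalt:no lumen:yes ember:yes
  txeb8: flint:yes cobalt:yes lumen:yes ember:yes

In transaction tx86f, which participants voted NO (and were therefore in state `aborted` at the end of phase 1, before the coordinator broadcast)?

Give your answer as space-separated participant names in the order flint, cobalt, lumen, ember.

Answer: flint lumen

Derivation:
Txn tx86f phase 1: flint no -> aborted; cobalt yes -> prepared; lumen no -> aborted; ember yes -> prepared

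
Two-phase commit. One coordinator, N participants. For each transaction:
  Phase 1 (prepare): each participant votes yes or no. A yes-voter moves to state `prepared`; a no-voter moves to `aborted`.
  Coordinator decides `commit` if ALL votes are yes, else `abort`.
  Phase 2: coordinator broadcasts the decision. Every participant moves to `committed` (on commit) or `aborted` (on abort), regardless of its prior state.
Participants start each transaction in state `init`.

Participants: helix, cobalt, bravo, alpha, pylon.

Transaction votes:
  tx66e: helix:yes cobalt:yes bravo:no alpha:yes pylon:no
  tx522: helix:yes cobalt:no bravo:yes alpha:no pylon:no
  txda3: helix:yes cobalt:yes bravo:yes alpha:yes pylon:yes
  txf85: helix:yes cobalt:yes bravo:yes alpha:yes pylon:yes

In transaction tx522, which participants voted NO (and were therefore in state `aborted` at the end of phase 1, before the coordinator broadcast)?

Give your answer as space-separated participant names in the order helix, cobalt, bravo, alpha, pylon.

Answer: cobalt alpha pylon

Derivation:
Txn tx522 phase 1: helix yes -> prepared; cobalt no -> aborted; bravo yes -> prepared; alpha no -> aborted; pylon no -> aborted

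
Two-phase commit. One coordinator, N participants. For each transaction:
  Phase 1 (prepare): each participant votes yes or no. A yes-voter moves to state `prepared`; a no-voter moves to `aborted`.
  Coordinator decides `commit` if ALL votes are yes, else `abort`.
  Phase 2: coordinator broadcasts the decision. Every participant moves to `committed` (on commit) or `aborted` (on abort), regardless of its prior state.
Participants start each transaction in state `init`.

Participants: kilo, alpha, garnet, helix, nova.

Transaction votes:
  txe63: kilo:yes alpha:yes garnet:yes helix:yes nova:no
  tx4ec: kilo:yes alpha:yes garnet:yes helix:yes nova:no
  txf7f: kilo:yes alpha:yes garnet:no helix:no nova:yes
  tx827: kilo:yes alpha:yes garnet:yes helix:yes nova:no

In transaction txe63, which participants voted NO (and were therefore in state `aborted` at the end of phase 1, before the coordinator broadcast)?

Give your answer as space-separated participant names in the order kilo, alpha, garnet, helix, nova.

Txn txe63 phase 1: kilo yes -> prepared; alpha yes -> prepared; garnet yes -> prepared; helix yes -> prepared; nova no -> aborted

Answer: nova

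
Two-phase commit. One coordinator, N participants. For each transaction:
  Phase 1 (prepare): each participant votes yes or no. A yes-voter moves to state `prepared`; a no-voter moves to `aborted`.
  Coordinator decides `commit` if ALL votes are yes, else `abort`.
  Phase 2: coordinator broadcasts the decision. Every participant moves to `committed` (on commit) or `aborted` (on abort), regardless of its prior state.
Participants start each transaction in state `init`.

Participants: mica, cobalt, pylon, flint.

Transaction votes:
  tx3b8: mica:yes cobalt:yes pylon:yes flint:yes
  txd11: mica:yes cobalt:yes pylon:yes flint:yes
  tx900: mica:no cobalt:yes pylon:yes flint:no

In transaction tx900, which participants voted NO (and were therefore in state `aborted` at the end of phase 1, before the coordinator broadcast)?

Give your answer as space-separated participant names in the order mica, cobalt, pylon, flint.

Answer: mica flint

Derivation:
Txn tx900 phase 1: mica no -> aborted; cobalt yes -> prepared; pylon yes -> prepared; flint no -> aborted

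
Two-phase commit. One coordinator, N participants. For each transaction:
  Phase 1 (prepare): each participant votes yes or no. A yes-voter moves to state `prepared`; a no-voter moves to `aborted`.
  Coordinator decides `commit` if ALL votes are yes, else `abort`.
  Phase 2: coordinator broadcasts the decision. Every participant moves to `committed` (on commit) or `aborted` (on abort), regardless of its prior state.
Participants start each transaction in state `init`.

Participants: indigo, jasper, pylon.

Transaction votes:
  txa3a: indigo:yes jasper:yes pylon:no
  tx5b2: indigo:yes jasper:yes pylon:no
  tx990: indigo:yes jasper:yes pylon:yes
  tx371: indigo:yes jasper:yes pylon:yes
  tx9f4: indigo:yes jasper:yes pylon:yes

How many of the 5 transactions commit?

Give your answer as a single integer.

Answer: 3

Derivation:
txa3a: no from pylon -> abort (commits=0)
tx5b2: no from pylon -> abort (commits=0)
tx990: all yes -> commit (commits=1)
tx371: all yes -> commit (commits=2)
tx9f4: all yes -> commit (commits=3)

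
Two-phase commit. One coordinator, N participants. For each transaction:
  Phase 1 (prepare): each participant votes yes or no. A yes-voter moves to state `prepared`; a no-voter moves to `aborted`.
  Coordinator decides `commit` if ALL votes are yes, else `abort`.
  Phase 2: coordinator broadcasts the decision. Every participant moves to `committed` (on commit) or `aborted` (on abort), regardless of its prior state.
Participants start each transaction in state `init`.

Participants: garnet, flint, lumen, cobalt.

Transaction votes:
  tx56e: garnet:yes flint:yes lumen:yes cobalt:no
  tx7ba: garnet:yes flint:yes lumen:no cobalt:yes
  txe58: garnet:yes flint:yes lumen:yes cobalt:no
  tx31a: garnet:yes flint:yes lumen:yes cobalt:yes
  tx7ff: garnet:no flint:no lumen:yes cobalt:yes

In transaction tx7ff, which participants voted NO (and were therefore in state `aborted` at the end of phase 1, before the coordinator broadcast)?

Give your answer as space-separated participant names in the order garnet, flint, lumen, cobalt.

Answer: garnet flint

Derivation:
Txn tx7ff phase 1: garnet no -> aborted; flint no -> aborted; lumen yes -> prepared; cobalt yes -> prepared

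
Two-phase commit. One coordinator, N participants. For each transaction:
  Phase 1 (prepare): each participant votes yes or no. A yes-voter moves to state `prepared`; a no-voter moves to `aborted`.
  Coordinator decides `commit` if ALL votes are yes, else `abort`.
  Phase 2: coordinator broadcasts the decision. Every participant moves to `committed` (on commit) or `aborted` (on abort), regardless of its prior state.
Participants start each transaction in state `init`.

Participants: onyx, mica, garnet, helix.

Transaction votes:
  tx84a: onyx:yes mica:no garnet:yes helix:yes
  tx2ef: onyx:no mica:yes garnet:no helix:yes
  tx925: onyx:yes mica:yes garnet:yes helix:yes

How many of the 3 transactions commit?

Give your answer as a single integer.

tx84a: no from mica -> abort (commits=0)
tx2ef: no from onyx, garnet -> abort (commits=0)
tx925: all yes -> commit (commits=1)

Answer: 1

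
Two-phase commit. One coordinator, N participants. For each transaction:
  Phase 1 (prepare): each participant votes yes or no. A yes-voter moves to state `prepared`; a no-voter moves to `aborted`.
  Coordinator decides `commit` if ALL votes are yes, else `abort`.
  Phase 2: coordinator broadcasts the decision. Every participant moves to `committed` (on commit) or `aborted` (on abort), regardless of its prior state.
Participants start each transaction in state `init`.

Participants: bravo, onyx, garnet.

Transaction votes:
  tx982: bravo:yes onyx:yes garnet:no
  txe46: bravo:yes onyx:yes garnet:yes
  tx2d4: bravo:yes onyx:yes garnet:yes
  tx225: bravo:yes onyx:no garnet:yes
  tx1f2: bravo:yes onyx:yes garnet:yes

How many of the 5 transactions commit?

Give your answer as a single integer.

Answer: 3

Derivation:
tx982: no from garnet -> abort (commits=0)
txe46: all yes -> commit (commits=1)
tx2d4: all yes -> commit (commits=2)
tx225: no from onyx -> abort (commits=2)
tx1f2: all yes -> commit (commits=3)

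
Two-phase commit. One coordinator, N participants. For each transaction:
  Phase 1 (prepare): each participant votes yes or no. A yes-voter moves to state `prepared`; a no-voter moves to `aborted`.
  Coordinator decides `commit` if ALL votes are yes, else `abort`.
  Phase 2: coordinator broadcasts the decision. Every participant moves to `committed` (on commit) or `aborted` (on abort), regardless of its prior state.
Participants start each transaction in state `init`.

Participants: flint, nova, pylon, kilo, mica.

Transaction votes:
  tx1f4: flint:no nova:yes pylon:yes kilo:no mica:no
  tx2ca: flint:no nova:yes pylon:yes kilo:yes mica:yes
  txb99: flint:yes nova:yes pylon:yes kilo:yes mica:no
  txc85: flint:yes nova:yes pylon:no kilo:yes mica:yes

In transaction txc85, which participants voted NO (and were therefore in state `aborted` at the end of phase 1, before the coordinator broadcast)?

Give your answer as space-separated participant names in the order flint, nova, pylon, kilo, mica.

Answer: pylon

Derivation:
Txn txc85 phase 1: flint yes -> prepared; nova yes -> prepared; pylon no -> aborted; kilo yes -> prepared; mica yes -> prepared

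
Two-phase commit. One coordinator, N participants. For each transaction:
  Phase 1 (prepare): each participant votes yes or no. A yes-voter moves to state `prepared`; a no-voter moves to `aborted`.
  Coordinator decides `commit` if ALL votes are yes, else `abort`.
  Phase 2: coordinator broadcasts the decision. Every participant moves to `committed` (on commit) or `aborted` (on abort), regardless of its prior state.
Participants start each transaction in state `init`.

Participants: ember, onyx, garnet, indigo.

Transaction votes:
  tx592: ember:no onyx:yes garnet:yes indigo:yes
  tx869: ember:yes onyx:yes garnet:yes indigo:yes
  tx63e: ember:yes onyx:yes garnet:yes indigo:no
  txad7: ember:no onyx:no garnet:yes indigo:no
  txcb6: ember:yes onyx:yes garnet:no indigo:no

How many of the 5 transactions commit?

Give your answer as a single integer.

tx592: no from ember -> abort (commits=0)
tx869: all yes -> commit (commits=1)
tx63e: no from indigo -> abort (commits=1)
txad7: no from ember, onyx, indigo -> abort (commits=1)
txcb6: no from garnet, indigo -> abort (commits=1)

Answer: 1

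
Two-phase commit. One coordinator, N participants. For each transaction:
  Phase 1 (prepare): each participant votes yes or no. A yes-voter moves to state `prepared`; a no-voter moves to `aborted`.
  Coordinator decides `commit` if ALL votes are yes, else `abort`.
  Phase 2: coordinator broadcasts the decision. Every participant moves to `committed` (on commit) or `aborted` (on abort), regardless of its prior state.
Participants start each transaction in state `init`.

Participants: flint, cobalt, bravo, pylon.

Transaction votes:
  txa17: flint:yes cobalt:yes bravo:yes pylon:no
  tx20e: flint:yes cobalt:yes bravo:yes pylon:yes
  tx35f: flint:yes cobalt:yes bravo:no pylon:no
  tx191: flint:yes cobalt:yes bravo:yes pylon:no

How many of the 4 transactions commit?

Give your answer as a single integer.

Answer: 1

Derivation:
txa17: no from pylon -> abort (commits=0)
tx20e: all yes -> commit (commits=1)
tx35f: no from bravo, pylon -> abort (commits=1)
tx191: no from pylon -> abort (commits=1)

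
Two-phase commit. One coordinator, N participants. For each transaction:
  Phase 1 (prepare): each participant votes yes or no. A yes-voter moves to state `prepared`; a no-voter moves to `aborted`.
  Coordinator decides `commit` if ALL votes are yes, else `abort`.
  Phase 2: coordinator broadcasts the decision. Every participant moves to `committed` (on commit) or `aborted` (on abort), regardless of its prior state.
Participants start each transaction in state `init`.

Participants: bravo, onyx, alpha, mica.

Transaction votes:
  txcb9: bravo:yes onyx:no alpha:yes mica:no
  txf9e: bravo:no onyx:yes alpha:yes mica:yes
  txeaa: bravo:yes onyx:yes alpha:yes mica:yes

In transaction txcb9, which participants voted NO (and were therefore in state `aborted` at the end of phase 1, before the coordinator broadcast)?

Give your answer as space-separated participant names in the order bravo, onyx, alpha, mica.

Answer: onyx mica

Derivation:
Txn txcb9 phase 1: bravo yes -> prepared; onyx no -> aborted; alpha yes -> prepared; mica no -> aborted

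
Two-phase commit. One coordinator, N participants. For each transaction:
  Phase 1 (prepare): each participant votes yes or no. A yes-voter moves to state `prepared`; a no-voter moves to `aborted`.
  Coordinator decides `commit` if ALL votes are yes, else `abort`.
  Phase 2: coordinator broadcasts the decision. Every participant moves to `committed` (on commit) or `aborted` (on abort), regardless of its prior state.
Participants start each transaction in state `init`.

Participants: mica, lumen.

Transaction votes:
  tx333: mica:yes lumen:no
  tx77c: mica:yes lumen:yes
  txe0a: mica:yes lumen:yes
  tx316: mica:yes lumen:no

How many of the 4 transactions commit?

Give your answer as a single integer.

Answer: 2

Derivation:
tx333: no from lumen -> abort (commits=0)
tx77c: all yes -> commit (commits=1)
txe0a: all yes -> commit (commits=2)
tx316: no from lumen -> abort (commits=2)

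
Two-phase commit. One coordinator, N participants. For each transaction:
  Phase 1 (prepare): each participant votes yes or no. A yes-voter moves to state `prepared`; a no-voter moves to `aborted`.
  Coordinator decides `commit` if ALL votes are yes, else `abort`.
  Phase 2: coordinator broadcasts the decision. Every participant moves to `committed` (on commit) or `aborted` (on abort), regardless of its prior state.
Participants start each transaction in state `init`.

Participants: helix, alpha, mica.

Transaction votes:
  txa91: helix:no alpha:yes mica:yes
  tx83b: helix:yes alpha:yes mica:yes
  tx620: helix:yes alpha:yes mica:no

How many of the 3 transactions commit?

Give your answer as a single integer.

txa91: no from helix -> abort (commits=0)
tx83b: all yes -> commit (commits=1)
tx620: no from mica -> abort (commits=1)

Answer: 1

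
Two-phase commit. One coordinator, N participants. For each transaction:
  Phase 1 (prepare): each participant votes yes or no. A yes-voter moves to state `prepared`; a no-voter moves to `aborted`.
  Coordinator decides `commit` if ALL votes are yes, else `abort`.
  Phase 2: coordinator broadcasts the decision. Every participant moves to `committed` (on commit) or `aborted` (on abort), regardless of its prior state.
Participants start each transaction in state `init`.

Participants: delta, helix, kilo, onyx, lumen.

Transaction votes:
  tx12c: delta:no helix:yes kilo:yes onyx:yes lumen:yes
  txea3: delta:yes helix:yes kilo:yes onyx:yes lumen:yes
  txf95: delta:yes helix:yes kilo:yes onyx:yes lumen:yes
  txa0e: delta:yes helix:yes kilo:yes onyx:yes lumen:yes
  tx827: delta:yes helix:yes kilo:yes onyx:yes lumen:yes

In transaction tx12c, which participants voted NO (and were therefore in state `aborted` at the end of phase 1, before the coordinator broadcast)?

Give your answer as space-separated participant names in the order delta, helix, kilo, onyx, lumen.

Txn tx12c phase 1: delta no -> aborted; helix yes -> prepared; kilo yes -> prepared; onyx yes -> prepared; lumen yes -> prepared

Answer: delta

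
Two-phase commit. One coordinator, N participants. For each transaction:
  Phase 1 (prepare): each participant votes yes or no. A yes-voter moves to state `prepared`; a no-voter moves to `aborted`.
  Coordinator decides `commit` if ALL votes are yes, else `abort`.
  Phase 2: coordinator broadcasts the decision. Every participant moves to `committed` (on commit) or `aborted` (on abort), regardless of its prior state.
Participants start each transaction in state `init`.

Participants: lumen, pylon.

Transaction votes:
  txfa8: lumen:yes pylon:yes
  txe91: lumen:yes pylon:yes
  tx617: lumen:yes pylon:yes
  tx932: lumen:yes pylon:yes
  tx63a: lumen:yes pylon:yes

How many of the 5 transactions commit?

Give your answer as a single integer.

txfa8: all yes -> commit (commits=1)
txe91: all yes -> commit (commits=2)
tx617: all yes -> commit (commits=3)
tx932: all yes -> commit (commits=4)
tx63a: all yes -> commit (commits=5)

Answer: 5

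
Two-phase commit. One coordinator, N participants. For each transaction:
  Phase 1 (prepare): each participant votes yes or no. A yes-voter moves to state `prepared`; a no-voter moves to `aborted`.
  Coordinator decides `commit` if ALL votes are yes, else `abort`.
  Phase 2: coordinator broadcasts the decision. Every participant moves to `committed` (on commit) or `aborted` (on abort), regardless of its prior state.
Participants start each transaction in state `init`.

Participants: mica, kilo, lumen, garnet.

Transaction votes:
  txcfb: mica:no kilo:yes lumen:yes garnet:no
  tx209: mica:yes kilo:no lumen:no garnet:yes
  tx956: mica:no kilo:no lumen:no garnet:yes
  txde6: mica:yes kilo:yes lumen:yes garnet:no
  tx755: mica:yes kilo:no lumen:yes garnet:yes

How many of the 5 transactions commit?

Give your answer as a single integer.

txcfb: no from mica, garnet -> abort (commits=0)
tx209: no from kilo, lumen -> abort (commits=0)
tx956: no from mica, kilo, lumen -> abort (commits=0)
txde6: no from garnet -> abort (commits=0)
tx755: no from kilo -> abort (commits=0)

Answer: 0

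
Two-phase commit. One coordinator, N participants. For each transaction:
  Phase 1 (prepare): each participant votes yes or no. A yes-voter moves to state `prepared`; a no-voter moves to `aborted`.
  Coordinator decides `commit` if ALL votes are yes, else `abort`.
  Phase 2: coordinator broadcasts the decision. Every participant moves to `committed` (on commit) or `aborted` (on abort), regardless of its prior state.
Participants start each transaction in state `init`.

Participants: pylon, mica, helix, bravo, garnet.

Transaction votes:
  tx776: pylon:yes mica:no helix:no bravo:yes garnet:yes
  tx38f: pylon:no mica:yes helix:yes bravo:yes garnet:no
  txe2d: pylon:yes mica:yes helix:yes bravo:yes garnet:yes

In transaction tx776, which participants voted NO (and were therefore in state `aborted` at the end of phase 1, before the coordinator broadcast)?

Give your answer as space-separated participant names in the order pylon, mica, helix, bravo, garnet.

Txn tx776 phase 1: pylon yes -> prepared; mica no -> aborted; helix no -> aborted; bravo yes -> prepared; garnet yes -> prepared

Answer: mica helix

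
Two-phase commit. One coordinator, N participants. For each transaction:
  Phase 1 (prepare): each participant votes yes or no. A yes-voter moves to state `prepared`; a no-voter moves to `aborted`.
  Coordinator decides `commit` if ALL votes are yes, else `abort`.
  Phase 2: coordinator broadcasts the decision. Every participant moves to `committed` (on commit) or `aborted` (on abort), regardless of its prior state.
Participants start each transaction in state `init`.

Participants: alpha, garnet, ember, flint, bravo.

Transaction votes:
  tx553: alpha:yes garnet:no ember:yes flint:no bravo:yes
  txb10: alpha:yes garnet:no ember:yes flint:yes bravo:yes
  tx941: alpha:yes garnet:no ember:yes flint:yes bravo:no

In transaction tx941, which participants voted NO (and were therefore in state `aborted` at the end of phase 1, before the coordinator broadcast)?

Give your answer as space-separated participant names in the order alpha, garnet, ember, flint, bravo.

Answer: garnet bravo

Derivation:
Txn tx941 phase 1: alpha yes -> prepared; garnet no -> aborted; ember yes -> prepared; flint yes -> prepared; bravo no -> aborted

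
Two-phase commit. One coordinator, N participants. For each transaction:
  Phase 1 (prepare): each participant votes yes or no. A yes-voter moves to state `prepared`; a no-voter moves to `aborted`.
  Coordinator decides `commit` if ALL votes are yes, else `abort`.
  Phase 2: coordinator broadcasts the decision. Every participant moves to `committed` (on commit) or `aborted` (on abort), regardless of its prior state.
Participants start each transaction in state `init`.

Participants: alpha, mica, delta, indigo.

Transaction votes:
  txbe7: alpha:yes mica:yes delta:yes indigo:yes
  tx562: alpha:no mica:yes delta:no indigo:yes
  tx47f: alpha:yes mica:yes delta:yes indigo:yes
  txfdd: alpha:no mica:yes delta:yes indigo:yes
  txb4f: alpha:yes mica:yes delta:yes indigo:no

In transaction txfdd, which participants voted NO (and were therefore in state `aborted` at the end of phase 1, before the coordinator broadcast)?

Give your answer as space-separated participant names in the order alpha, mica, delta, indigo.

Txn txfdd phase 1: alpha no -> aborted; mica yes -> prepared; delta yes -> prepared; indigo yes -> prepared

Answer: alpha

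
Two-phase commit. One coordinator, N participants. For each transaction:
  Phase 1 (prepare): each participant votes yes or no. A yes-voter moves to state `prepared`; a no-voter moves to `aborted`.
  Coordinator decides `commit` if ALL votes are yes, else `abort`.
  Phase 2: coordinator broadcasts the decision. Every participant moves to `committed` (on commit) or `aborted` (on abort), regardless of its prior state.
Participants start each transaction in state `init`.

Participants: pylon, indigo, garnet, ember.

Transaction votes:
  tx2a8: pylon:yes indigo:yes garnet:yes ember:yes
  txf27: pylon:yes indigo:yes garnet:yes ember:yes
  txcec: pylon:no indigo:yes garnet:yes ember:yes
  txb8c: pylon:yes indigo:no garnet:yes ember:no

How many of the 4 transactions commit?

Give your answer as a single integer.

tx2a8: all yes -> commit (commits=1)
txf27: all yes -> commit (commits=2)
txcec: no from pylon -> abort (commits=2)
txb8c: no from indigo, ember -> abort (commits=2)

Answer: 2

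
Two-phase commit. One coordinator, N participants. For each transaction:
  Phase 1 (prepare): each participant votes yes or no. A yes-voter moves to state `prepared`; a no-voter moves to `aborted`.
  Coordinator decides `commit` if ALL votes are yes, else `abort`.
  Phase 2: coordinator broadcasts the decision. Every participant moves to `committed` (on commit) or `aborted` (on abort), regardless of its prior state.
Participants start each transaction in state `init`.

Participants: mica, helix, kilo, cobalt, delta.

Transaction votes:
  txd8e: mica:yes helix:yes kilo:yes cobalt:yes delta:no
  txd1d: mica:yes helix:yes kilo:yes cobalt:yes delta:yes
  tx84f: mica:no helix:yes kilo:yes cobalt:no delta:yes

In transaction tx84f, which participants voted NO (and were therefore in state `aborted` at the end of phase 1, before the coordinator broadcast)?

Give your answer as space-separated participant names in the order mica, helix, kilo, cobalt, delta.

Answer: mica cobalt

Derivation:
Txn tx84f phase 1: mica no -> aborted; helix yes -> prepared; kilo yes -> prepared; cobalt no -> aborted; delta yes -> prepared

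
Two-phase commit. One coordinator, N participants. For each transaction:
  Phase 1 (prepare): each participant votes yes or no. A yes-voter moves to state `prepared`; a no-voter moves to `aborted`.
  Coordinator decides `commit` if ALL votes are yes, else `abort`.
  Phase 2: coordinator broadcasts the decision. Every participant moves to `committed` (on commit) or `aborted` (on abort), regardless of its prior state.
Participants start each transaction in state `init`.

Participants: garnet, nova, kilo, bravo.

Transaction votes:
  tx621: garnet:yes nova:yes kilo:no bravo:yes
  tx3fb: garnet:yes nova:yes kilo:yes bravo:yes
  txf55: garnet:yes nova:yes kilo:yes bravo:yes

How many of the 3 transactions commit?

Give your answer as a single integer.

tx621: no from kilo -> abort (commits=0)
tx3fb: all yes -> commit (commits=1)
txf55: all yes -> commit (commits=2)

Answer: 2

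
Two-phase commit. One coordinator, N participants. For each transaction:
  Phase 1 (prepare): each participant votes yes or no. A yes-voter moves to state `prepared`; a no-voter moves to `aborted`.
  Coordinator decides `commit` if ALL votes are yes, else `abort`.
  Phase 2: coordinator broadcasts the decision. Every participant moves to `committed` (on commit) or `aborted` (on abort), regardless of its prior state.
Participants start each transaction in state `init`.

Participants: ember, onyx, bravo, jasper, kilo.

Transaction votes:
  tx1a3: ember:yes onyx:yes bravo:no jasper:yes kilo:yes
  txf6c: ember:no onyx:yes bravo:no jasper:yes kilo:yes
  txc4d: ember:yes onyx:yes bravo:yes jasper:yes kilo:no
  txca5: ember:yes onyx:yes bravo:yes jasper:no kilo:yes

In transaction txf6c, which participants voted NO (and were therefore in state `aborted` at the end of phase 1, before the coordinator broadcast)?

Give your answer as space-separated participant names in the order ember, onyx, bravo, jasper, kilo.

Answer: ember bravo

Derivation:
Txn txf6c phase 1: ember no -> aborted; onyx yes -> prepared; bravo no -> aborted; jasper yes -> prepared; kilo yes -> prepared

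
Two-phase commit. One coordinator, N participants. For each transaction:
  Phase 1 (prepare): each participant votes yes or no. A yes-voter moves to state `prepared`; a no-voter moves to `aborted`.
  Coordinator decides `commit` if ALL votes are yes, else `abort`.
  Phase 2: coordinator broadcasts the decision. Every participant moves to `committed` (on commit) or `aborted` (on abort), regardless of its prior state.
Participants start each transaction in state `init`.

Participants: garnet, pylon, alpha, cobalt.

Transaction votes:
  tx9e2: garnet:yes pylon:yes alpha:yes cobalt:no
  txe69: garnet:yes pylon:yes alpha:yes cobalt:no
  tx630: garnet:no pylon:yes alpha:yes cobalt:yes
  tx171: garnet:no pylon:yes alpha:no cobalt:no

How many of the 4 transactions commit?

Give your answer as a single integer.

Answer: 0

Derivation:
tx9e2: no from cobalt -> abort (commits=0)
txe69: no from cobalt -> abort (commits=0)
tx630: no from garnet -> abort (commits=0)
tx171: no from garnet, alpha, cobalt -> abort (commits=0)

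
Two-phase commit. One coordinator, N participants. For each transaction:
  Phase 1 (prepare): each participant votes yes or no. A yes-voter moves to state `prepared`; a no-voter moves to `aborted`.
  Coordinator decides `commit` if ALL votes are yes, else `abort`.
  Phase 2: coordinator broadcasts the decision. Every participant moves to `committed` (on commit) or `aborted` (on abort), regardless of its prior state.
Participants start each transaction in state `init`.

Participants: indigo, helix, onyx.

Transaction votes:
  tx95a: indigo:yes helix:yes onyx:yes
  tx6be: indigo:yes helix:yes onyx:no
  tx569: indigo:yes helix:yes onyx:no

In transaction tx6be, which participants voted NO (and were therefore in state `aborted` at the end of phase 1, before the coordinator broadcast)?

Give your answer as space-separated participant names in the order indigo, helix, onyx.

Txn tx6be phase 1: indigo yes -> prepared; helix yes -> prepared; onyx no -> aborted

Answer: onyx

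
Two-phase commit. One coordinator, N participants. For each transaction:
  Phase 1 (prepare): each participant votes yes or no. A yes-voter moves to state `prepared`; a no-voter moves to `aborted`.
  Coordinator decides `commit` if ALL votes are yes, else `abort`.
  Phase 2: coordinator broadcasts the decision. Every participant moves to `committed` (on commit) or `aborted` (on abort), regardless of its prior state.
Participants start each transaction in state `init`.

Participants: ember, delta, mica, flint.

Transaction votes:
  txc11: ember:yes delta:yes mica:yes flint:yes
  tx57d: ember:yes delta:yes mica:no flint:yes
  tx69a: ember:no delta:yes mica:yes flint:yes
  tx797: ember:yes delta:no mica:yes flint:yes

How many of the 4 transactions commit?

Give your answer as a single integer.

txc11: all yes -> commit (commits=1)
tx57d: no from mica -> abort (commits=1)
tx69a: no from ember -> abort (commits=1)
tx797: no from delta -> abort (commits=1)

Answer: 1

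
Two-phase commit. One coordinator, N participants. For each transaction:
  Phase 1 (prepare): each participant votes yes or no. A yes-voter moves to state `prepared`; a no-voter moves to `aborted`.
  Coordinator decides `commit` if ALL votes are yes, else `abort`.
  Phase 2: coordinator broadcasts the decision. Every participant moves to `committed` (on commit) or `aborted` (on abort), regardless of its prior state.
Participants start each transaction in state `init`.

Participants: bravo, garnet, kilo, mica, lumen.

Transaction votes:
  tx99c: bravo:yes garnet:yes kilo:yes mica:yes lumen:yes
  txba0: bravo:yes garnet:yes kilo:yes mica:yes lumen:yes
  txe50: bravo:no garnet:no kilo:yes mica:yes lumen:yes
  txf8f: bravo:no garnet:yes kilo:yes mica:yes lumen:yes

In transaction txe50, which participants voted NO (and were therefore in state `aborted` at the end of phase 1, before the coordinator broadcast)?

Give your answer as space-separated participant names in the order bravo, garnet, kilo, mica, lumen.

Answer: bravo garnet

Derivation:
Txn txe50 phase 1: bravo no -> aborted; garnet no -> aborted; kilo yes -> prepared; mica yes -> prepared; lumen yes -> prepared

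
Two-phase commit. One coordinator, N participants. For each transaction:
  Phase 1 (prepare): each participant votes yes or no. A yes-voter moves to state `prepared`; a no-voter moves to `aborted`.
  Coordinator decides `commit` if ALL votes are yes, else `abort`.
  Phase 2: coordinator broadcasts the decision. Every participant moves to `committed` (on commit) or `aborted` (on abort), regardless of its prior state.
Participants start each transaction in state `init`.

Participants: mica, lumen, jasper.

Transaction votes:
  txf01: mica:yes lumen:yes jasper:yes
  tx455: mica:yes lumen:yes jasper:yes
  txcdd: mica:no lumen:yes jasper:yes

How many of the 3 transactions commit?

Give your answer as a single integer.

txf01: all yes -> commit (commits=1)
tx455: all yes -> commit (commits=2)
txcdd: no from mica -> abort (commits=2)

Answer: 2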